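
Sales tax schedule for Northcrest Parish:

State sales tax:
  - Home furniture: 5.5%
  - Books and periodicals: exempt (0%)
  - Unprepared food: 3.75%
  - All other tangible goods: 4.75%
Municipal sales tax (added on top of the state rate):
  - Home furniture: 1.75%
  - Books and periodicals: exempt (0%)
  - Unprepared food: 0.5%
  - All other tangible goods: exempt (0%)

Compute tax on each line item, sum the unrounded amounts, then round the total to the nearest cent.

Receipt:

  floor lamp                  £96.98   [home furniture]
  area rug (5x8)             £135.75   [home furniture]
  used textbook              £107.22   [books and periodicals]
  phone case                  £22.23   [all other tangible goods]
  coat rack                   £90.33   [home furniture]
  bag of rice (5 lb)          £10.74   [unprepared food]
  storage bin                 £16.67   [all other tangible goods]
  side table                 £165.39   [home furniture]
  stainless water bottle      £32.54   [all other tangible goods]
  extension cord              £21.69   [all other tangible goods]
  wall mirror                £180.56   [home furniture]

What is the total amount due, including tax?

£933.48

Floor lamp £96.98: home furniture → 5.5% + 1.75% municipal = 7.25% → £7.03105
Area rug (5x8) £135.75: home furniture → 5.5% + 1.75% municipal = 7.25% → £9.841875
Used textbook £107.22: books and periodicals → 0% + 0% municipal = 0% → £0.00
Phone case £22.23: all other tangible goods → 4.75% + 0% municipal = 4.75% → £1.055925
Coat rack £90.33: home furniture → 5.5% + 1.75% municipal = 7.25% → £6.548925
Bag of rice (5 lb) £10.74: unprepared food → 3.75% + 0.5% municipal = 4.25% → £0.45645
Storage bin £16.67: all other tangible goods → 4.75% + 0% municipal = 4.75% → £0.791825
Side table £165.39: home furniture → 5.5% + 1.75% municipal = 7.25% → £11.990775
Stainless water bottle £32.54: all other tangible goods → 4.75% + 0% municipal = 4.75% → £1.54565
Extension cord £21.69: all other tangible goods → 4.75% + 0% municipal = 4.75% → £1.030275
Wall mirror £180.56: home furniture → 5.5% + 1.75% municipal = 7.25% → £13.0906
Subtotal = £880.10; unrounded tax = £53.38335 → £53.38; total due = £933.48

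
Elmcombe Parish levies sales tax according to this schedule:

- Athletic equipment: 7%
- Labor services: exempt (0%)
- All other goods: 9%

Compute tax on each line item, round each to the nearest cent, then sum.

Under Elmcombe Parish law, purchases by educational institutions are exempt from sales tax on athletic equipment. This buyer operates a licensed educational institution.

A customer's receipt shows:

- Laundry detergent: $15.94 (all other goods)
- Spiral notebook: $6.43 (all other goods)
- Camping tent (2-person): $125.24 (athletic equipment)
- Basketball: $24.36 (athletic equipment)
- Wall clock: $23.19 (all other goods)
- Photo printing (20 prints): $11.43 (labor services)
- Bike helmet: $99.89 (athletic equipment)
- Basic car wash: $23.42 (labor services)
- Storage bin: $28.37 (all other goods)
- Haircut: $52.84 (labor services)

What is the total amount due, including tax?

$417.76

Laundry detergent $15.94: all other goods → 9% → $1.43
Spiral notebook $6.43: all other goods → 9% → $0.58
Camping tent (2-person) $125.24: athletic equipment, buyer-exempt → 0% → $0.00
Basketball $24.36: athletic equipment, buyer-exempt → 0% → $0.00
Wall clock $23.19: all other goods → 9% → $2.09
Photo printing (20 prints) $11.43: labor services → 0% → $0.00
Bike helmet $99.89: athletic equipment, buyer-exempt → 0% → $0.00
Basic car wash $23.42: labor services → 0% → $0.00
Storage bin $28.37: all other goods → 9% → $2.55
Haircut $52.84: labor services → 0% → $0.00
Subtotal = $411.11; tax = $6.65; total due = $417.76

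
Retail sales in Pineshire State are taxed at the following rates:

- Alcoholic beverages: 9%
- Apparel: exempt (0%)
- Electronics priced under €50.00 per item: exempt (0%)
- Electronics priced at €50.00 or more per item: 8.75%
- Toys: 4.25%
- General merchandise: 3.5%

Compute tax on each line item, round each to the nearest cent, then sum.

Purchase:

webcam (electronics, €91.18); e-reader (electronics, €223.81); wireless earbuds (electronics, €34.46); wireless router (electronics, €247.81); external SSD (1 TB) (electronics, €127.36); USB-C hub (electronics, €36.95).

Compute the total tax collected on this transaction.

€60.38

Webcam €91.18: electronics, €50.00 or more → 8.75% → €7.98
E-reader €223.81: electronics, €50.00 or more → 8.75% → €19.58
Wireless earbuds €34.46: electronics, under €50.00 → 0% → €0.00
Wireless router €247.81: electronics, €50.00 or more → 8.75% → €21.68
External SSD (1 TB) €127.36: electronics, €50.00 or more → 8.75% → €11.14
USB-C hub €36.95: electronics, under €50.00 → 0% → €0.00
Total tax = €7.98 + €19.58 + €21.68 + €11.14 = €60.38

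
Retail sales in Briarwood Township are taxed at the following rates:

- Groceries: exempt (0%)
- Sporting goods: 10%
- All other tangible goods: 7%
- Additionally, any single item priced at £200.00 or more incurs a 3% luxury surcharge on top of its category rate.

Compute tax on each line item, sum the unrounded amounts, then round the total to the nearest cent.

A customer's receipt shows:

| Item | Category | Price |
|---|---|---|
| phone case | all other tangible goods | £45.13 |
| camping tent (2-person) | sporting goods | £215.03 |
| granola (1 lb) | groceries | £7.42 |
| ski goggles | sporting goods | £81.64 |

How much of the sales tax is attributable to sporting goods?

Camping tent (2-person) £215.03: sporting goods → 10% + 3% surcharge = 13% → £27.9539
Ski goggles £81.64: sporting goods → 10% → £8.164
Tax on sporting goods: unrounded sum = £36.1179 → £36.12

£36.12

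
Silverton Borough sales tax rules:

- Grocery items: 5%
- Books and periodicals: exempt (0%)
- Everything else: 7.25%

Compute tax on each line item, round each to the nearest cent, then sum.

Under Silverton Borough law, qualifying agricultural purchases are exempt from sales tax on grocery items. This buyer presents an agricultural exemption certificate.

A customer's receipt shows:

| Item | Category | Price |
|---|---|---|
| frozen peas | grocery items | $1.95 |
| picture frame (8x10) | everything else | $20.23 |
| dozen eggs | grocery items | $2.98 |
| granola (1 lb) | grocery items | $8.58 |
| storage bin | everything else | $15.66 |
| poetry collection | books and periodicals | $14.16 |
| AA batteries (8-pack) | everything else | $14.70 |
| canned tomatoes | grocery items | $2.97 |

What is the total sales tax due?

$3.68

Frozen peas $1.95: grocery items, buyer-exempt → 0% → $0.00
Picture frame (8x10) $20.23: everything else → 7.25% → $1.47
Dozen eggs $2.98: grocery items, buyer-exempt → 0% → $0.00
Granola (1 lb) $8.58: grocery items, buyer-exempt → 0% → $0.00
Storage bin $15.66: everything else → 7.25% → $1.14
Poetry collection $14.16: books and periodicals → 0% → $0.00
AA batteries (8-pack) $14.70: everything else → 7.25% → $1.07
Canned tomatoes $2.97: grocery items, buyer-exempt → 0% → $0.00
Total tax = $1.47 + $1.14 + $1.07 = $3.68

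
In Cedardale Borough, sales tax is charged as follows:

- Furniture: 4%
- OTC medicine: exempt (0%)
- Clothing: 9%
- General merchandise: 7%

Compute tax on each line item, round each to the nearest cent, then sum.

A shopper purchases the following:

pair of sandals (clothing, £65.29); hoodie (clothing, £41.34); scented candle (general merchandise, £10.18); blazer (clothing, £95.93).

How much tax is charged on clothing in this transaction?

Pair of sandals £65.29: clothing → 9% → £5.88
Hoodie £41.34: clothing → 9% → £3.72
Blazer £95.93: clothing → 9% → £8.63
Tax on clothing = £5.88 + £3.72 + £8.63 = £18.23

£18.23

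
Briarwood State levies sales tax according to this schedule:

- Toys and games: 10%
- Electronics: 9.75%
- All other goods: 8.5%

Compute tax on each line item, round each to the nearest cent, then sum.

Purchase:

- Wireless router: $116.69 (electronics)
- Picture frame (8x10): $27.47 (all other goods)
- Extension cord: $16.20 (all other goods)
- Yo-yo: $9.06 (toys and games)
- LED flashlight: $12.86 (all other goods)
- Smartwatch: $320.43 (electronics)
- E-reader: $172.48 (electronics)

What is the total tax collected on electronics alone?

Wireless router $116.69: electronics → 9.75% → $11.38
Smartwatch $320.43: electronics → 9.75% → $31.24
E-reader $172.48: electronics → 9.75% → $16.82
Tax on electronics = $11.38 + $31.24 + $16.82 = $59.44

$59.44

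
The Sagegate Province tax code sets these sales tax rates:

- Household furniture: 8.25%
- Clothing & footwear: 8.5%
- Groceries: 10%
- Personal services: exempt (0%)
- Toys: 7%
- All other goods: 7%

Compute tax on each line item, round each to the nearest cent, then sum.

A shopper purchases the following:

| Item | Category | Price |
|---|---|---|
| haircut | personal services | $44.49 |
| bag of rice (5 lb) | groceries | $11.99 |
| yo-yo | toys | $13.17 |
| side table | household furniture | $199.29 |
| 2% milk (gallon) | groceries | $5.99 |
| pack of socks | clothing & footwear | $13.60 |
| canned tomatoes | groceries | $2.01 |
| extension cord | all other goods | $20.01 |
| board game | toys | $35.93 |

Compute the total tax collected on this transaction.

$24.44

Haircut $44.49: personal services → 0% → $0.00
Bag of rice (5 lb) $11.99: groceries → 10% → $1.20
Yo-yo $13.17: toys → 7% → $0.92
Side table $199.29: household furniture → 8.25% → $16.44
2% milk (gallon) $5.99: groceries → 10% → $0.60
Pack of socks $13.60: clothing & footwear → 8.5% → $1.16
Canned tomatoes $2.01: groceries → 10% → $0.20
Extension cord $20.01: all other goods → 7% → $1.40
Board game $35.93: toys → 7% → $2.52
Total tax = $1.20 + $0.92 + $16.44 + $0.60 + $1.16 + $0.20 + $1.40 + $2.52 = $24.44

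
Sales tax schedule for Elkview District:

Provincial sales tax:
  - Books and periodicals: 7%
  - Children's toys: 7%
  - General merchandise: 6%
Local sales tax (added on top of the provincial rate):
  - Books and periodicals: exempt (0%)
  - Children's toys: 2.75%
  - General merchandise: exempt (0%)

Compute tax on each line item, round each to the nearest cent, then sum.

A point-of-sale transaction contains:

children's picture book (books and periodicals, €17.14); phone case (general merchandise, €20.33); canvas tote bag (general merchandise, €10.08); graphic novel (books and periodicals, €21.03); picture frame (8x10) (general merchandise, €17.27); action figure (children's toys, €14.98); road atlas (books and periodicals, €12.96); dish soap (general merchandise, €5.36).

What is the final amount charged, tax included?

Children's picture book €17.14: books and periodicals → 7% + 0% local = 7% → €1.20
Phone case €20.33: general merchandise → 6% + 0% local = 6% → €1.22
Canvas tote bag €10.08: general merchandise → 6% + 0% local = 6% → €0.60
Graphic novel €21.03: books and periodicals → 7% + 0% local = 7% → €1.47
Picture frame (8x10) €17.27: general merchandise → 6% + 0% local = 6% → €1.04
Action figure €14.98: children's toys → 7% + 2.75% local = 9.75% → €1.46
Road atlas €12.96: books and periodicals → 7% + 0% local = 7% → €0.91
Dish soap €5.36: general merchandise → 6% + 0% local = 6% → €0.32
Subtotal = €119.15; tax = €8.22; total due = €127.37

€127.37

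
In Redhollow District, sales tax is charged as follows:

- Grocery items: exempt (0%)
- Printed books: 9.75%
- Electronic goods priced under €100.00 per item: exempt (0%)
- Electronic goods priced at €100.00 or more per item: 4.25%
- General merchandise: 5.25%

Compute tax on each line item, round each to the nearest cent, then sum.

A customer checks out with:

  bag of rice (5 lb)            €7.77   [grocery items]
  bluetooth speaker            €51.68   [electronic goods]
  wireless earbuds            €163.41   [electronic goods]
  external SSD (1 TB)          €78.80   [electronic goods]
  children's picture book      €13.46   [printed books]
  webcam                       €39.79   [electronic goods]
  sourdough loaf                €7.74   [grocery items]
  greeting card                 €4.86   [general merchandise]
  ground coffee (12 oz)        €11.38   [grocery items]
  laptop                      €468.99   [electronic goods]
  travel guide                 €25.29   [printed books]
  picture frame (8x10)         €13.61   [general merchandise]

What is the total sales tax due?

Bag of rice (5 lb) €7.77: grocery items → 0% → €0.00
Bluetooth speaker €51.68: electronic goods, under €100.00 → 0% → €0.00
Wireless earbuds €163.41: electronic goods, €100.00 or more → 4.25% → €6.94
External SSD (1 TB) €78.80: electronic goods, under €100.00 → 0% → €0.00
Children's picture book €13.46: printed books → 9.75% → €1.31
Webcam €39.79: electronic goods, under €100.00 → 0% → €0.00
Sourdough loaf €7.74: grocery items → 0% → €0.00
Greeting card €4.86: general merchandise → 5.25% → €0.26
Ground coffee (12 oz) €11.38: grocery items → 0% → €0.00
Laptop €468.99: electronic goods, €100.00 or more → 4.25% → €19.93
Travel guide €25.29: printed books → 9.75% → €2.47
Picture frame (8x10) €13.61: general merchandise → 5.25% → €0.71
Total tax = €6.94 + €1.31 + €0.26 + €19.93 + €2.47 + €0.71 = €31.62

€31.62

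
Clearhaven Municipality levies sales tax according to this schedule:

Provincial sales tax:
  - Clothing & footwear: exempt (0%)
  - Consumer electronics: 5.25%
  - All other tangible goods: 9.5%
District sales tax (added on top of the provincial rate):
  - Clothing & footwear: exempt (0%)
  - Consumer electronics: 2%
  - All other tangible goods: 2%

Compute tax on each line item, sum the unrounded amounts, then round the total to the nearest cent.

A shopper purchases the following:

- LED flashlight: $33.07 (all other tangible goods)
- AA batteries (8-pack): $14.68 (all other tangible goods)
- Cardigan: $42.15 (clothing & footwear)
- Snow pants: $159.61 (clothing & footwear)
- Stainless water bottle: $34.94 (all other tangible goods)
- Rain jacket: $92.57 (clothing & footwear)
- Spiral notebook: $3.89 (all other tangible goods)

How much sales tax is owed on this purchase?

$9.96

LED flashlight $33.07: all other tangible goods → 9.5% + 2% district = 11.5% → $3.80305
AA batteries (8-pack) $14.68: all other tangible goods → 9.5% + 2% district = 11.5% → $1.6882
Cardigan $42.15: clothing & footwear → 0% + 0% district = 0% → $0.00
Snow pants $159.61: clothing & footwear → 0% + 0% district = 0% → $0.00
Stainless water bottle $34.94: all other tangible goods → 9.5% + 2% district = 11.5% → $4.0181
Rain jacket $92.57: clothing & footwear → 0% + 0% district = 0% → $0.00
Spiral notebook $3.89: all other tangible goods → 9.5% + 2% district = 11.5% → $0.44735
Unrounded tax sum = $9.9567 → $9.96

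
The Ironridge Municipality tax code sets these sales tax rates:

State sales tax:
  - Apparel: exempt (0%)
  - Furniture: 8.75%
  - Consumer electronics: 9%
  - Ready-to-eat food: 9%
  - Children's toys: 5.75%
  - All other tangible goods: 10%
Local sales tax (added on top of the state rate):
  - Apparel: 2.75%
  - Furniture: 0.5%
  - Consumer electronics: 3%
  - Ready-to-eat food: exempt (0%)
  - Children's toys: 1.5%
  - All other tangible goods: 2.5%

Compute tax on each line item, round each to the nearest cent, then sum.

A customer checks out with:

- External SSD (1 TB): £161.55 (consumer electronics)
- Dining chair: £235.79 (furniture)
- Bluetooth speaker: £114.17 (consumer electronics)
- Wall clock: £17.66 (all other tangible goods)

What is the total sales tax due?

£57.11

External SSD (1 TB) £161.55: consumer electronics → 9% + 3% local = 12% → £19.39
Dining chair £235.79: furniture → 8.75% + 0.5% local = 9.25% → £21.81
Bluetooth speaker £114.17: consumer electronics → 9% + 3% local = 12% → £13.70
Wall clock £17.66: all other tangible goods → 10% + 2.5% local = 12.5% → £2.21
Total tax = £19.39 + £21.81 + £13.70 + £2.21 = £57.11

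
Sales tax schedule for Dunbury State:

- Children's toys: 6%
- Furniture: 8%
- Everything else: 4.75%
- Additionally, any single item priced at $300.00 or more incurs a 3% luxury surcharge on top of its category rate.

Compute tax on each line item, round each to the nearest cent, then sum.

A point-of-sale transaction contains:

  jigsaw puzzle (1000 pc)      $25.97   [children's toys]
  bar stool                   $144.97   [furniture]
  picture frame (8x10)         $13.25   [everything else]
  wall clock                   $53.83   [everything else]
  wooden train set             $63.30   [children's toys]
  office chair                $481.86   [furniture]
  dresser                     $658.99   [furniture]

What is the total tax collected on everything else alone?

Picture frame (8x10) $13.25: everything else → 4.75% → $0.63
Wall clock $53.83: everything else → 4.75% → $2.56
Tax on everything else = $0.63 + $2.56 = $3.19

$3.19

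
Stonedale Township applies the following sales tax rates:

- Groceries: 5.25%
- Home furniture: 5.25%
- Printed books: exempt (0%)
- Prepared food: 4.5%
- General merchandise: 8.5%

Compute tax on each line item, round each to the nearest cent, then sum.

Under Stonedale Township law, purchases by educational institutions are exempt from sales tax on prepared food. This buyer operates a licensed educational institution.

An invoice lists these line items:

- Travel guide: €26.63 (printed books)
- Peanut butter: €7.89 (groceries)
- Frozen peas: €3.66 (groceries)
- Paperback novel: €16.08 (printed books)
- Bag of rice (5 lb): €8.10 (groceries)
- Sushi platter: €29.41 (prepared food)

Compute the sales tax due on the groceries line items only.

€1.03

Peanut butter €7.89: groceries → 5.25% → €0.41
Frozen peas €3.66: groceries → 5.25% → €0.19
Bag of rice (5 lb) €8.10: groceries → 5.25% → €0.43
Tax on groceries = €0.41 + €0.19 + €0.43 = €1.03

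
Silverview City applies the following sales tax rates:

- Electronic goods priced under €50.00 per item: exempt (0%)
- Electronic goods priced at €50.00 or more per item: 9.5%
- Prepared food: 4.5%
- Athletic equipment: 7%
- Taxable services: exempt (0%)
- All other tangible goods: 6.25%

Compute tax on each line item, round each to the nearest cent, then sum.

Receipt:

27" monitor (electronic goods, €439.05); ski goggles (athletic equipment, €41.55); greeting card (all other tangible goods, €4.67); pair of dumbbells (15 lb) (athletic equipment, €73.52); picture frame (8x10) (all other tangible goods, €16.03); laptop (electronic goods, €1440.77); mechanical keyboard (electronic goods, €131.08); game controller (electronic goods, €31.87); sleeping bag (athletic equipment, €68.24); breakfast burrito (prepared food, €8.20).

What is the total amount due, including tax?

27" monitor €439.05: electronic goods, €50.00 or more → 9.5% → €41.71
Ski goggles €41.55: athletic equipment → 7% → €2.91
Greeting card €4.67: all other tangible goods → 6.25% → €0.29
Pair of dumbbells (15 lb) €73.52: athletic equipment → 7% → €5.15
Picture frame (8x10) €16.03: all other tangible goods → 6.25% → €1.00
Laptop €1440.77: electronic goods, €50.00 or more → 9.5% → €136.87
Mechanical keyboard €131.08: electronic goods, €50.00 or more → 9.5% → €12.45
Game controller €31.87: electronic goods, under €50.00 → 0% → €0.00
Sleeping bag €68.24: athletic equipment → 7% → €4.78
Breakfast burrito €8.20: prepared food → 4.5% → €0.37
Subtotal = €2254.98; tax = €205.53; total due = €2460.51

€2460.51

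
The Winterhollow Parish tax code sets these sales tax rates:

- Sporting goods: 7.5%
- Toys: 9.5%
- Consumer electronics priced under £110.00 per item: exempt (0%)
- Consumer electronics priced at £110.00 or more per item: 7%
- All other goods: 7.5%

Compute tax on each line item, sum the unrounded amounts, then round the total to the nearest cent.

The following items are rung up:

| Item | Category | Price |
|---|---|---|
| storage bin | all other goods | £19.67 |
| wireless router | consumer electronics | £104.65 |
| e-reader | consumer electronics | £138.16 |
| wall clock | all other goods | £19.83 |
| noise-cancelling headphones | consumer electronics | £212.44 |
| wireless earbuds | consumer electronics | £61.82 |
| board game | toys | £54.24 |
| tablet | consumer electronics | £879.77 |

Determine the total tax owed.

£94.24

Storage bin £19.67: all other goods → 7.5% → £1.47525
Wireless router £104.65: consumer electronics, under £110.00 → 0% → £0.00
E-reader £138.16: consumer electronics, £110.00 or more → 7% → £9.6712
Wall clock £19.83: all other goods → 7.5% → £1.48725
Noise-cancelling headphones £212.44: consumer electronics, £110.00 or more → 7% → £14.8708
Wireless earbuds £61.82: consumer electronics, under £110.00 → 0% → £0.00
Board game £54.24: toys → 9.5% → £5.1528
Tablet £879.77: consumer electronics, £110.00 or more → 7% → £61.5839
Unrounded tax sum = £94.2412 → £94.24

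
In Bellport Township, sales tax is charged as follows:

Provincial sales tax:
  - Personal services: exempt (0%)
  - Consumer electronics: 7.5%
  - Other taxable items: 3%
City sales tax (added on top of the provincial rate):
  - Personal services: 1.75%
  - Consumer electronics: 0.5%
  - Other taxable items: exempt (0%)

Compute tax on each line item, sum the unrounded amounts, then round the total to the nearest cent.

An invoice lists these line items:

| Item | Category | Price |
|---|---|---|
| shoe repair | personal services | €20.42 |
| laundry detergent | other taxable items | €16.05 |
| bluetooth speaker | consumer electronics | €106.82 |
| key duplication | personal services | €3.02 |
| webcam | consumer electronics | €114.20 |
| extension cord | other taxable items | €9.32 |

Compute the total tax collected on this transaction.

€18.85

Shoe repair €20.42: personal services → 0% + 1.75% city = 1.75% → €0.35735
Laundry detergent €16.05: other taxable items → 3% + 0% city = 3% → €0.4815
Bluetooth speaker €106.82: consumer electronics → 7.5% + 0.5% city = 8% → €8.5456
Key duplication €3.02: personal services → 0% + 1.75% city = 1.75% → €0.05285
Webcam €114.20: consumer electronics → 7.5% + 0.5% city = 8% → €9.136
Extension cord €9.32: other taxable items → 3% + 0% city = 3% → €0.2796
Unrounded tax sum = €18.8529 → €18.85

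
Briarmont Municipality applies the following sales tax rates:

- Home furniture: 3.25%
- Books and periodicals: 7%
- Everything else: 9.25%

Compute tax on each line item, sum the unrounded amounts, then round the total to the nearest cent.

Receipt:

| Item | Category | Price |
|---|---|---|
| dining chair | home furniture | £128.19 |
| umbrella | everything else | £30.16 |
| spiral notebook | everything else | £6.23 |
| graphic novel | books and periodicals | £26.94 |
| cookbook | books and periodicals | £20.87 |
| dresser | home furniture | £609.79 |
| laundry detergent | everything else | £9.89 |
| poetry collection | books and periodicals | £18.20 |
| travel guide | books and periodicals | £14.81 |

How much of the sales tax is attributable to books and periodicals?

Graphic novel £26.94: books and periodicals → 7% → £1.8858
Cookbook £20.87: books and periodicals → 7% → £1.4609
Poetry collection £18.20: books and periodicals → 7% → £1.274
Travel guide £14.81: books and periodicals → 7% → £1.0367
Tax on books and periodicals: unrounded sum = £5.6574 → £5.66

£5.66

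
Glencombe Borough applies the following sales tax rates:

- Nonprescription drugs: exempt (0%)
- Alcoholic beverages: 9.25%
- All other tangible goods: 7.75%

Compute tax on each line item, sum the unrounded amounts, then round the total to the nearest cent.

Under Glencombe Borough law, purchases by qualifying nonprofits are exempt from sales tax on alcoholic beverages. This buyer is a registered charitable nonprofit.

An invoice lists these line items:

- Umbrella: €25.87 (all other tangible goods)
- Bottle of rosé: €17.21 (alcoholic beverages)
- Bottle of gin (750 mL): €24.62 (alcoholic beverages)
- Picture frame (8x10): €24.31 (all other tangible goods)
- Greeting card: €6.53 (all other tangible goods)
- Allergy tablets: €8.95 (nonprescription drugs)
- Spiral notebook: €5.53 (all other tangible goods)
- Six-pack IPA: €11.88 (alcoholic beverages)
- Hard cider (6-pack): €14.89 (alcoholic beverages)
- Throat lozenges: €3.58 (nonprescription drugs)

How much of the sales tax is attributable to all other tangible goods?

Umbrella €25.87: all other tangible goods → 7.75% → €2.004925
Picture frame (8x10) €24.31: all other tangible goods → 7.75% → €1.884025
Greeting card €6.53: all other tangible goods → 7.75% → €0.506075
Spiral notebook €5.53: all other tangible goods → 7.75% → €0.428575
Tax on all other tangible goods: unrounded sum = €4.8236 → €4.82

€4.82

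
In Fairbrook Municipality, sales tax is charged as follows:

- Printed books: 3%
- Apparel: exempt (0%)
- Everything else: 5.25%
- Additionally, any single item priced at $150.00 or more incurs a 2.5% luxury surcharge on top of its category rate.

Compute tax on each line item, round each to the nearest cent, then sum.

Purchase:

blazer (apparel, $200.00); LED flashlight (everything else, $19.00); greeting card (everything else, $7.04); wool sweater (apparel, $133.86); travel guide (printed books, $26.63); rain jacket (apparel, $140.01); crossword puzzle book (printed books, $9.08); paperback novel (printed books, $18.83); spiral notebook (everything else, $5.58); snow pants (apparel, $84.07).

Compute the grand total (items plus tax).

Blazer $200.00: apparel → 0% + 2.5% surcharge = 2.5% → $5.00
LED flashlight $19.00: everything else → 5.25% → $1.00
Greeting card $7.04: everything else → 5.25% → $0.37
Wool sweater $133.86: apparel → 0% → $0.00
Travel guide $26.63: printed books → 3% → $0.80
Rain jacket $140.01: apparel → 0% → $0.00
Crossword puzzle book $9.08: printed books → 3% → $0.27
Paperback novel $18.83: printed books → 3% → $0.56
Spiral notebook $5.58: everything else → 5.25% → $0.29
Snow pants $84.07: apparel → 0% → $0.00
Subtotal = $644.10; tax = $8.29; total due = $652.39

$652.39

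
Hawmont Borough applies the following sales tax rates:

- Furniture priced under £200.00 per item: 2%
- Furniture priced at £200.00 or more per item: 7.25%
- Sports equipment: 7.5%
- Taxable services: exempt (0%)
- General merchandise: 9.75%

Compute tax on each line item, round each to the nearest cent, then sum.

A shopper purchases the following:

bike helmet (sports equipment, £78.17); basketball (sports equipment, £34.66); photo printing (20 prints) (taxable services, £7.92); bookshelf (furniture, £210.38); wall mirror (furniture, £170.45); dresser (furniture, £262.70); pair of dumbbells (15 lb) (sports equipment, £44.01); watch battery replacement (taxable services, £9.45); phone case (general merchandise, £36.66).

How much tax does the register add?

Bike helmet £78.17: sports equipment → 7.5% → £5.86
Basketball £34.66: sports equipment → 7.5% → £2.60
Photo printing (20 prints) £7.92: taxable services → 0% → £0.00
Bookshelf £210.38: furniture, £200.00 or more → 7.25% → £15.25
Wall mirror £170.45: furniture, under £200.00 → 2% → £3.41
Dresser £262.70: furniture, £200.00 or more → 7.25% → £19.05
Pair of dumbbells (15 lb) £44.01: sports equipment → 7.5% → £3.30
Watch battery replacement £9.45: taxable services → 0% → £0.00
Phone case £36.66: general merchandise → 9.75% → £3.57
Total tax = £5.86 + £2.60 + £15.25 + £3.41 + £19.05 + £3.30 + £3.57 = £53.04

£53.04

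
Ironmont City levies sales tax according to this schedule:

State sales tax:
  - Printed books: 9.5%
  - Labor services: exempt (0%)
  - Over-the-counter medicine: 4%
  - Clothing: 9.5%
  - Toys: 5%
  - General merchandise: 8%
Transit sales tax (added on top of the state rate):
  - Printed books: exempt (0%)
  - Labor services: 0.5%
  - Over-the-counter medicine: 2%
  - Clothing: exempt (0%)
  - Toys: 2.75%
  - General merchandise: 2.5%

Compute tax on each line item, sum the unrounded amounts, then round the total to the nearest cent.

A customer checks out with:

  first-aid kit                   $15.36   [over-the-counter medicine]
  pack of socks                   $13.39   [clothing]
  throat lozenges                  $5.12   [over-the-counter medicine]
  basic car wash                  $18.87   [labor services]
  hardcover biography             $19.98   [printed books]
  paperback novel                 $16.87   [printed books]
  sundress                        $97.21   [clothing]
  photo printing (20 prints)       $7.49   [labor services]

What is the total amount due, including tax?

$209.66

First-aid kit $15.36: over-the-counter medicine → 4% + 2% transit = 6% → $0.9216
Pack of socks $13.39: clothing → 9.5% + 0% transit = 9.5% → $1.27205
Throat lozenges $5.12: over-the-counter medicine → 4% + 2% transit = 6% → $0.3072
Basic car wash $18.87: labor services → 0% + 0.5% transit = 0.5% → $0.09435
Hardcover biography $19.98: printed books → 9.5% + 0% transit = 9.5% → $1.8981
Paperback novel $16.87: printed books → 9.5% + 0% transit = 9.5% → $1.60265
Sundress $97.21: clothing → 9.5% + 0% transit = 9.5% → $9.23495
Photo printing (20 prints) $7.49: labor services → 0% + 0.5% transit = 0.5% → $0.03745
Subtotal = $194.29; unrounded tax = $15.36835 → $15.37; total due = $209.66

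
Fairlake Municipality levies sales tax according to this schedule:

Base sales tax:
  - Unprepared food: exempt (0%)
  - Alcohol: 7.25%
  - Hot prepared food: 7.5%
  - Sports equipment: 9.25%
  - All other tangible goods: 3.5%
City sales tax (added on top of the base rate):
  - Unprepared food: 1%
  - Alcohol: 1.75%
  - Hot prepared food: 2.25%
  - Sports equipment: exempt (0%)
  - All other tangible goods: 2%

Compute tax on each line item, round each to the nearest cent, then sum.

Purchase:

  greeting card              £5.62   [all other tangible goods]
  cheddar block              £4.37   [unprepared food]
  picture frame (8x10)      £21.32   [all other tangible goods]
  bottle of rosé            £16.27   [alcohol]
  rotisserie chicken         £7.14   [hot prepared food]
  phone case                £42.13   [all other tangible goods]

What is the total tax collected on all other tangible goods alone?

Greeting card £5.62: all other tangible goods → 3.5% + 2% city = 5.5% → £0.31
Picture frame (8x10) £21.32: all other tangible goods → 3.5% + 2% city = 5.5% → £1.17
Phone case £42.13: all other tangible goods → 3.5% + 2% city = 5.5% → £2.32
Tax on all other tangible goods = £0.31 + £1.17 + £2.32 = £3.80

£3.80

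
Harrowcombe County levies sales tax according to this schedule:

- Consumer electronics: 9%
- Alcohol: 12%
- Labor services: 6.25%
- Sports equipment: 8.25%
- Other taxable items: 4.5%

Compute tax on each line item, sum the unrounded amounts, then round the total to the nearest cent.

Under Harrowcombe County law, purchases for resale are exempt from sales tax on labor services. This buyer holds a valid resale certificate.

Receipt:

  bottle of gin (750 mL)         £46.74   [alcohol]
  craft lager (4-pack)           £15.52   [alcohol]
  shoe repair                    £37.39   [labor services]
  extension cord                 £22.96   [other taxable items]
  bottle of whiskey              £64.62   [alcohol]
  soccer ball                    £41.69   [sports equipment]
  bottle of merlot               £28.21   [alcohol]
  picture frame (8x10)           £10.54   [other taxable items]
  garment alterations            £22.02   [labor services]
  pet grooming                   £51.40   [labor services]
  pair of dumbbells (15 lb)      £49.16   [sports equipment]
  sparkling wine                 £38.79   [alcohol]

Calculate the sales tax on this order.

£32.27

Bottle of gin (750 mL) £46.74: alcohol → 12% → £5.6088
Craft lager (4-pack) £15.52: alcohol → 12% → £1.8624
Shoe repair £37.39: labor services, buyer-exempt → 0% → £0.00
Extension cord £22.96: other taxable items → 4.5% → £1.0332
Bottle of whiskey £64.62: alcohol → 12% → £7.7544
Soccer ball £41.69: sports equipment → 8.25% → £3.439425
Bottle of merlot £28.21: alcohol → 12% → £3.3852
Picture frame (8x10) £10.54: other taxable items → 4.5% → £0.4743
Garment alterations £22.02: labor services, buyer-exempt → 0% → £0.00
Pet grooming £51.40: labor services, buyer-exempt → 0% → £0.00
Pair of dumbbells (15 lb) £49.16: sports equipment → 8.25% → £4.0557
Sparkling wine £38.79: alcohol → 12% → £4.6548
Unrounded tax sum = £32.268225 → £32.27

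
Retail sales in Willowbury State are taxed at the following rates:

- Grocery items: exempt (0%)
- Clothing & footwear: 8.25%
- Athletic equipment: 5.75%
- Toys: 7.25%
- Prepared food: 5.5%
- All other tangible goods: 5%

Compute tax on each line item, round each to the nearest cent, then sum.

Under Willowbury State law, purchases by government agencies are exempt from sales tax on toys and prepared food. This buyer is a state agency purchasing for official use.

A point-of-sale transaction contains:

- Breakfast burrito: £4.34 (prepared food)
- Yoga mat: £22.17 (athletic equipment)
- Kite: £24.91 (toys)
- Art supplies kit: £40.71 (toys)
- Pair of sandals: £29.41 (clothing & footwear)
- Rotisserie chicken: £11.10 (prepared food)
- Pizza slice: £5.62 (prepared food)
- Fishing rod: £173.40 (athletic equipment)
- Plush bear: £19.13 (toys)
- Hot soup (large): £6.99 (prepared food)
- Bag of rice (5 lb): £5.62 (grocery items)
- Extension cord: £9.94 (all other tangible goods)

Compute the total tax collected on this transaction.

Breakfast burrito £4.34: prepared food, buyer-exempt → 0% → £0.00
Yoga mat £22.17: athletic equipment → 5.75% → £1.27
Kite £24.91: toys, buyer-exempt → 0% → £0.00
Art supplies kit £40.71: toys, buyer-exempt → 0% → £0.00
Pair of sandals £29.41: clothing & footwear → 8.25% → £2.43
Rotisserie chicken £11.10: prepared food, buyer-exempt → 0% → £0.00
Pizza slice £5.62: prepared food, buyer-exempt → 0% → £0.00
Fishing rod £173.40: athletic equipment → 5.75% → £9.97
Plush bear £19.13: toys, buyer-exempt → 0% → £0.00
Hot soup (large) £6.99: prepared food, buyer-exempt → 0% → £0.00
Bag of rice (5 lb) £5.62: grocery items → 0% → £0.00
Extension cord £9.94: all other tangible goods → 5% → £0.50
Total tax = £1.27 + £2.43 + £9.97 + £0.50 = £14.17

£14.17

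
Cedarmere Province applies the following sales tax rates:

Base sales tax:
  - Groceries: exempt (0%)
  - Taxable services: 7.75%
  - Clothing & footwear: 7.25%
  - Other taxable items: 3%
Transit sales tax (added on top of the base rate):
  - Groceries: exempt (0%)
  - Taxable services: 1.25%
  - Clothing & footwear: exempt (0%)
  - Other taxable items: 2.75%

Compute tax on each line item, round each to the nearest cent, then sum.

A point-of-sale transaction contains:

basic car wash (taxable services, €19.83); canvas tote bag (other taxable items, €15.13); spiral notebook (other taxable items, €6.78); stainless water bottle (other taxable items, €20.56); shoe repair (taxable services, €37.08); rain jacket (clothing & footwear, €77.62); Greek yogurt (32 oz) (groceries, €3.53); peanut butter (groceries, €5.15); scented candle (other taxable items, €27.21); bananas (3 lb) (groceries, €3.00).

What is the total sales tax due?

Basic car wash €19.83: taxable services → 7.75% + 1.25% transit = 9% → €1.78
Canvas tote bag €15.13: other taxable items → 3% + 2.75% transit = 5.75% → €0.87
Spiral notebook €6.78: other taxable items → 3% + 2.75% transit = 5.75% → €0.39
Stainless water bottle €20.56: other taxable items → 3% + 2.75% transit = 5.75% → €1.18
Shoe repair €37.08: taxable services → 7.75% + 1.25% transit = 9% → €3.34
Rain jacket €77.62: clothing & footwear → 7.25% + 0% transit = 7.25% → €5.63
Greek yogurt (32 oz) €3.53: groceries → 0% + 0% transit = 0% → €0.00
Peanut butter €5.15: groceries → 0% + 0% transit = 0% → €0.00
Scented candle €27.21: other taxable items → 3% + 2.75% transit = 5.75% → €1.56
Bananas (3 lb) €3.00: groceries → 0% + 0% transit = 0% → €0.00
Total tax = €1.78 + €0.87 + €0.39 + €1.18 + €3.34 + €5.63 + €1.56 = €14.75

€14.75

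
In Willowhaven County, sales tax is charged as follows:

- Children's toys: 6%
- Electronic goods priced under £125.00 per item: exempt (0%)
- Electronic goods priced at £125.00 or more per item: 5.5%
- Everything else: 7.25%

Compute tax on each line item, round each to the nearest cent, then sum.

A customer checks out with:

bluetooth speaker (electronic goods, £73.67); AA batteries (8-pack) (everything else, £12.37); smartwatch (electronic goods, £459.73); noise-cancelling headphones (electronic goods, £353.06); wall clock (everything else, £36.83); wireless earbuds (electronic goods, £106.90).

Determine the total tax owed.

Bluetooth speaker £73.67: electronic goods, under £125.00 → 0% → £0.00
AA batteries (8-pack) £12.37: everything else → 7.25% → £0.90
Smartwatch £459.73: electronic goods, £125.00 or more → 5.5% → £25.29
Noise-cancelling headphones £353.06: electronic goods, £125.00 or more → 5.5% → £19.42
Wall clock £36.83: everything else → 7.25% → £2.67
Wireless earbuds £106.90: electronic goods, under £125.00 → 0% → £0.00
Total tax = £0.90 + £25.29 + £19.42 + £2.67 = £48.28

£48.28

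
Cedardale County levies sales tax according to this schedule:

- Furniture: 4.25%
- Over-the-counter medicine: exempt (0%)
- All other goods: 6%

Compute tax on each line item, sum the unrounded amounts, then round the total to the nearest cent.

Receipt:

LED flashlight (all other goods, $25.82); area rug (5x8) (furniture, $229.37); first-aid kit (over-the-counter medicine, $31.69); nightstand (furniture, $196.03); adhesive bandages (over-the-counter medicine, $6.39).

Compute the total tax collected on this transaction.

$19.63

LED flashlight $25.82: all other goods → 6% → $1.5492
Area rug (5x8) $229.37: furniture → 4.25% → $9.748225
First-aid kit $31.69: over-the-counter medicine → 0% → $0.00
Nightstand $196.03: furniture → 4.25% → $8.331275
Adhesive bandages $6.39: over-the-counter medicine → 0% → $0.00
Unrounded tax sum = $19.6287 → $19.63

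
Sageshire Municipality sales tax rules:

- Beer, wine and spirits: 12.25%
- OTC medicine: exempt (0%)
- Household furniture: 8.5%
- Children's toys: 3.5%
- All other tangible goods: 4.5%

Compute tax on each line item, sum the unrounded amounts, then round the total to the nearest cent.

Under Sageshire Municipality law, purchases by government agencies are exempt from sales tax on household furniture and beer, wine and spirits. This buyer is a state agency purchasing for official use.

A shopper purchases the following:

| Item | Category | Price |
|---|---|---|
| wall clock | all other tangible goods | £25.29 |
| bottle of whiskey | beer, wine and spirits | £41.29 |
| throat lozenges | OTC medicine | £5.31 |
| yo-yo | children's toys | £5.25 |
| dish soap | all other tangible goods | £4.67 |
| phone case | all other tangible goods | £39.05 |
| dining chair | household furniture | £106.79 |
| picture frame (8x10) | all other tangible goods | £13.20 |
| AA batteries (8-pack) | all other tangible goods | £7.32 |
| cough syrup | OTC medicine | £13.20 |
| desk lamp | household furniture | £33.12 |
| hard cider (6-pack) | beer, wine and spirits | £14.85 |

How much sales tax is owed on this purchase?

£4.21

Wall clock £25.29: all other tangible goods → 4.5% → £1.13805
Bottle of whiskey £41.29: beer, wine and spirits, buyer-exempt → 0% → £0.00
Throat lozenges £5.31: OTC medicine → 0% → £0.00
Yo-yo £5.25: children's toys → 3.5% → £0.18375
Dish soap £4.67: all other tangible goods → 4.5% → £0.21015
Phone case £39.05: all other tangible goods → 4.5% → £1.75725
Dining chair £106.79: household furniture, buyer-exempt → 0% → £0.00
Picture frame (8x10) £13.20: all other tangible goods → 4.5% → £0.594
AA batteries (8-pack) £7.32: all other tangible goods → 4.5% → £0.3294
Cough syrup £13.20: OTC medicine → 0% → £0.00
Desk lamp £33.12: household furniture, buyer-exempt → 0% → £0.00
Hard cider (6-pack) £14.85: beer, wine and spirits, buyer-exempt → 0% → £0.00
Unrounded tax sum = £4.2126 → £4.21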